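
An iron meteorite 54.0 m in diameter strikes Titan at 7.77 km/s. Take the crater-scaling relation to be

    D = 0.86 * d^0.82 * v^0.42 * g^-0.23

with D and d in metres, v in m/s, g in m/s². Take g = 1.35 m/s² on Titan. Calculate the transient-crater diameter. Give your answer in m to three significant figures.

D ≈ 910 m

In SI units: v = 7770 m/s.
d^0.82 = 54^0.82 = 26.34
v^0.42 = 7770^0.42 = 43.05
g^-0.23 = 1.35^-0.23 = 0.9333
D = 0.86 × 26.34 × 43.05 × 0.9333 = 910.1 m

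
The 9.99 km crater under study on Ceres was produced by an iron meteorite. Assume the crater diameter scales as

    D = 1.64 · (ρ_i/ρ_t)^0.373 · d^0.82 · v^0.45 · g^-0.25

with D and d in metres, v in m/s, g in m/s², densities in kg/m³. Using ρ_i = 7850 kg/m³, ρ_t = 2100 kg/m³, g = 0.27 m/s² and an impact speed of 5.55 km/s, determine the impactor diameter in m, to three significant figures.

d ≈ 134 m

Rearranging for d: d = [D / (1.64 · (7850/2100)^0.373 · 5550^0.45 · 0.27^-0.25)]^(1/0.82).
D = 9990 m.
(7850/2100)^0.373 = 1.635
5550^0.45 = 48.41
0.27^-0.25 = 1.387
Denominator = 1.64 × 1.635 × 48.41 × 1.387 = 180.0
D / 180.0 = 9990 / 180.0 = 55.50
d = 55.50^(1/0.82) = 55.50^1.2195 = 134.0 m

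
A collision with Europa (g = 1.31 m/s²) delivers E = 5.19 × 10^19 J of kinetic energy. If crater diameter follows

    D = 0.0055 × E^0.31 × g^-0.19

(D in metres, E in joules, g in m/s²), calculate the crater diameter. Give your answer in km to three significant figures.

E^0.31 = (5.19 × 10^19)^0.31 = 1.293 × 10^6
g^-0.19 = 1.31^-0.19 = 0.9500
D = 0.0055 × 1.293 × 10^6 × 0.9500 = 6756 m
   = 6.756 km

D ≈ 6.76 km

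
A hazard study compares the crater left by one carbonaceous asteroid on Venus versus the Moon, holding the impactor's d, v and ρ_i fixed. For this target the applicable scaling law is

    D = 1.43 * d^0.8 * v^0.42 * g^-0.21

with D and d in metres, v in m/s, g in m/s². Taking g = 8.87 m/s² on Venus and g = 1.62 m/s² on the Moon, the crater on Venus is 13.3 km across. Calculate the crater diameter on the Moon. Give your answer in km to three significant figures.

All impactor-dependent factors cancel in the ratio, leaving D_Moon/D_Venus = (g_Moon/g_Venus)^-0.21.
(1.62/8.87)^-0.21 = 0.1826^-0.21 = 1.429
D_Moon = 1.429 × 13.3 km = 19.0 km

D ≈ 19.0 km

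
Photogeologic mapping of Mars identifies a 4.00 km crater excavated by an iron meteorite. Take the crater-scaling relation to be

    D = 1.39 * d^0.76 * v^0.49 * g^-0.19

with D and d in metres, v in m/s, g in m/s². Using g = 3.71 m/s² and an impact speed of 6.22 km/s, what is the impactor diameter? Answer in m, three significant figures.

d ≈ 177 m

Rearranging for d: d = [D / (1.39 · 6220^0.49 · 3.71^-0.19)]^(1/0.76).
D = 4000 m.
6220^0.49 = 72.27
3.71^-0.19 = 0.7795
Denominator = 1.39 × 72.27 × 0.7795 = 78.30
D / 78.30 = 4000 / 78.30 = 51.09
d = 51.09^(1/0.76) = 51.09^1.3158 = 176.9 m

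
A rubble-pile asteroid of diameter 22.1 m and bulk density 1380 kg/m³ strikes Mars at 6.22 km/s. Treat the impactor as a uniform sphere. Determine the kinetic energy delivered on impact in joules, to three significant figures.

v = 6220 m/s.
Mass m = (π/6) ρ d³ = (π/6) × 1380 × (22.1)³ = 7.799 × 10^6 kg
E = ½ m v² = 0.5 × 7.799 × 10^6 × (6220)² = 1.509 × 10^14 J

E ≈ 1.51 × 10^14 J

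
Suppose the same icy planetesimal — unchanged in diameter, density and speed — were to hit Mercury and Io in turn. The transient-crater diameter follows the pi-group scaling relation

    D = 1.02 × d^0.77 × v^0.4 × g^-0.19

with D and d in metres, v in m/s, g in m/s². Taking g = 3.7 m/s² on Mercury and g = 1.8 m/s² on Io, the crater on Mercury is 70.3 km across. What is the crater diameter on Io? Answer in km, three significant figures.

D ≈ 80.6 km

All impactor-dependent factors cancel in the ratio, leaving D_Io/D_Mercury = (g_Io/g_Mercury)^-0.19.
(1.8/3.7)^-0.19 = 0.4865^-0.19 = 1.147
D_Io = 1.147 × 70.3 km = 80.6 km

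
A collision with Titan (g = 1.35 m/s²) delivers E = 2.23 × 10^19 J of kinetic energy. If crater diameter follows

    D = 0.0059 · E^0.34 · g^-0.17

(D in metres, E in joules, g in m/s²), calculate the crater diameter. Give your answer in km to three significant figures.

D ≈ 21.2 km

E^0.34 = (2.23 × 10^19)^0.34 = 3.788 × 10^6
g^-0.17 = 1.35^-0.17 = 0.9503
D = 0.0059 × 3.788 × 10^6 × 0.9503 = 21238 m
   = 21.24 km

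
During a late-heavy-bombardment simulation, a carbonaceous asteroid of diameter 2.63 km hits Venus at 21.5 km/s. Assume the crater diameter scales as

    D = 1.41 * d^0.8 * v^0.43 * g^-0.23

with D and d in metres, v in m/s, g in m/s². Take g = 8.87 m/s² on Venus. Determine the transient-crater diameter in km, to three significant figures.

D ≈ 33.9 km

In SI units: d = 2630 m, v = 21500 m/s.
d^0.8 = 2630^0.8 = 544.5
v^0.43 = 21500^0.43 = 72.94
g^-0.23 = 8.87^-0.23 = 0.6053
D = 1.41 × 544.5 × 72.94 × 0.6053 = 33896 m
   = 33.90 km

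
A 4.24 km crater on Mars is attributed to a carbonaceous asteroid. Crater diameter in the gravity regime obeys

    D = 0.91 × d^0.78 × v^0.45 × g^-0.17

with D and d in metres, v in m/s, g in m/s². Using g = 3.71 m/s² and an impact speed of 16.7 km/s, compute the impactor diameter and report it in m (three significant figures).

d ≈ 246 m

Rearranging for d: d = [D / (0.91 · 16700^0.45 · 3.71^-0.17)]^(1/0.78).
D = 4240 m.
16700^0.45 = 79.47
3.71^-0.17 = 0.8002
Denominator = 0.91 × 79.47 × 0.8002 = 57.87
D / 57.87 = 4240 / 57.87 = 73.27
d = 73.27^(1/0.78) = 73.27^1.2821 = 246.0 m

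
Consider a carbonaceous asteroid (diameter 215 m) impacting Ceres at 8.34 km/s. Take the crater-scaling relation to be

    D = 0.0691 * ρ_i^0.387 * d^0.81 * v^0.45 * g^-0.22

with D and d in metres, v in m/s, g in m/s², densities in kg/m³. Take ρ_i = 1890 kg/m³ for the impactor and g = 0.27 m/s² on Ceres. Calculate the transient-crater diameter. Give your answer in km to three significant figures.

D ≈ 7.70 km

In SI units: v = 8340 m/s.
ρ_i^0.387 = 1890^0.387 = 18.53
d^0.81 = 215^0.81 = 77.50
v^0.45 = 8340^0.45 = 58.15
g^-0.22 = 0.27^-0.22 = 1.334
D = 0.0691 × 18.53 × 77.50 × 58.15 × 1.334 = 7698 m
   = 7.698 km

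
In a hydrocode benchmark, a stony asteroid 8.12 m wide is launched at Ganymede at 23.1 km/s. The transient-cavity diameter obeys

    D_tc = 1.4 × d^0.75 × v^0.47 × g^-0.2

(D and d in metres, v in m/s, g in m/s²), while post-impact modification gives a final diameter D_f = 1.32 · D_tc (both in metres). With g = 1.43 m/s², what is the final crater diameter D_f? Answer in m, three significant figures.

v = 23100 m/s.
d^0.75 = 8.12^0.75 = 4.810
v^0.47 = 23100^0.47 = 112.4
g^-0.2 = 1.43^-0.2 = 0.9310
D_tc = 1.4 × 4.810 × 112.4 × 0.9310 = 704.7 m
D_f = 1.32 × 704.7 = 930.2 m

D_f ≈ 930 m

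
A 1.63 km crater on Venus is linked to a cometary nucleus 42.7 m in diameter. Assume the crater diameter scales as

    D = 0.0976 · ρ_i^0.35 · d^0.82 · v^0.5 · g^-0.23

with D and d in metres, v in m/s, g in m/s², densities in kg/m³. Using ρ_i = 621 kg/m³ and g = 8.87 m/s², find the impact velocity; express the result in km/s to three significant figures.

Rearranging for v: v = [D / (0.0976 · 621^0.35 · 42.7^0.82 · 8.87^-0.23)]^(1/0.5).
D = 1630 m.
621^0.35 = 9.497
42.7^0.82 = 21.72
8.87^-0.23 = 0.6053
Denominator = 0.0976 × 9.497 × 21.72 × 0.6053 = 12.19
D / 12.19 = 1630 / 12.19 = 133.7
v = 133.7^(1/0.5) = 133.7^2 = 17876 m/s

v ≈ 17.9 km/s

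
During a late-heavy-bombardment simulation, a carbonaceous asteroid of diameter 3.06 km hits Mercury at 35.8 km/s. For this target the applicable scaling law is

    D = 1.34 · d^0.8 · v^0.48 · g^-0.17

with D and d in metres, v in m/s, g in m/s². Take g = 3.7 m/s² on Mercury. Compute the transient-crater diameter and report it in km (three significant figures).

In SI units: d = 3060 m, v = 35800 m/s.
d^0.8 = 3060^0.8 = 614.6
v^0.48 = 35800^0.48 = 153.4
g^-0.17 = 3.7^-0.17 = 0.8006
D = 1.34 × 614.6 × 153.4 × 0.8006 = 1.011 × 10^5 m
   = 101.1 km

D ≈ 101 km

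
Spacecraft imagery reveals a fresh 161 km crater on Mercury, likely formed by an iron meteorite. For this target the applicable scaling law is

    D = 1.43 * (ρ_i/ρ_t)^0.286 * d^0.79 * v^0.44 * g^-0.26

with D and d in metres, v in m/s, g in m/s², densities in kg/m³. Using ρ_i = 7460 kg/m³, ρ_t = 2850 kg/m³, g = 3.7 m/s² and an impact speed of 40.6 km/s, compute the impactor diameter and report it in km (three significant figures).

d ≈ 7.30 km

Rearranging for d: d = [D / (1.43 · (7460/2850)^0.286 · 40600^0.44 · 3.7^-0.26)]^(1/0.79).
D = 161000 m.
(7460/2850)^0.286 = 1.317
40600^0.44 = 106.6
3.7^-0.26 = 0.7117
Denominator = 1.43 × 1.317 × 106.6 × 0.7117 = 142.9
D / 142.9 = 161000 / 142.9 = 1127
d = 1127^(1/0.79) = 1127^1.2658 = 7297 m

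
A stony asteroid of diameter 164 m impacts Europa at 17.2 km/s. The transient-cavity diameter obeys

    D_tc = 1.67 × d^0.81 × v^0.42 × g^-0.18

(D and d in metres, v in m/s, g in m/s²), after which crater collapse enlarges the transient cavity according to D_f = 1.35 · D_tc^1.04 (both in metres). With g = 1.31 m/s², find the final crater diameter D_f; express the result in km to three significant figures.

D_f ≈ 11.4 km

v = 17200 m/s.
d^0.81 = 164^0.81 = 62.23
v^0.42 = 17200^0.42 = 60.11
g^-0.18 = 1.31^-0.18 = 0.9526
D_tc = 1.67 × 62.23 × 60.11 × 0.9526 = 5951 m
D_f = 1.35 × (5951)^1.04 = 11374 m
     = 11.37 km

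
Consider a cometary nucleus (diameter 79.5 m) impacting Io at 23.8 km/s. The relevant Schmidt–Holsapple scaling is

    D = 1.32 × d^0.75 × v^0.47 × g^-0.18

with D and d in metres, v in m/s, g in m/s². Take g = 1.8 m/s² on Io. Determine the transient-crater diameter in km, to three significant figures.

In SI units: v = 23800 m/s.
d^0.75 = 79.5^0.75 = 26.62
v^0.47 = 23800^0.47 = 114.0
g^-0.18 = 1.8^-0.18 = 0.8996
D = 1.32 × 26.62 × 114.0 × 0.8996 = 3604 m
   = 3.604 km

D ≈ 3.60 km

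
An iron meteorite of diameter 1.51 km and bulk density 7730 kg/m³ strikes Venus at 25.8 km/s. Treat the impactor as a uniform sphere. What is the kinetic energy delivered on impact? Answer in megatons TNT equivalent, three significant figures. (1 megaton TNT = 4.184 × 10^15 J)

d = 1510 m; v = 25800 m/s.
Mass m = (π/6) ρ d³ = (π/6) × 7730 × (1510)³ = 1.394 × 10^13 kg
E = ½ m v² = 0.5 × 1.394 × 10^13 × (25800)² = 4.640 × 10^21 J
   = 4.640 × 10^21 / 4.184×10^15 = 1.109 × 10^6 Mt

E ≈ 1.11 × 10^6 Mt TNT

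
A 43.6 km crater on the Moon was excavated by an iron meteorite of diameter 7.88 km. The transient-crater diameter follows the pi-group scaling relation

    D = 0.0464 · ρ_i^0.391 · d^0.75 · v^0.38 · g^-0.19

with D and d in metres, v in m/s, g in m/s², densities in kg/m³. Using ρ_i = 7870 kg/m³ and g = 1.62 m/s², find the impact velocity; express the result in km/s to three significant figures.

v ≈ 13.3 km/s

Rearranging for v: v = [D / (0.0464 · 7870^0.391 · 7880^0.75 · 1.62^-0.19)]^(1/0.38).
D = 43600 m.
7870^0.391 = 33.37
7880^0.75 = 836.4
1.62^-0.19 = 0.9124
Denominator = 0.0464 × 33.37 × 836.4 × 0.9124 = 1182
D / 1182 = 43600 / 1182 = 36.89
v = 36.89^(1/0.38) = 36.89^2.6316 = 13289 m/s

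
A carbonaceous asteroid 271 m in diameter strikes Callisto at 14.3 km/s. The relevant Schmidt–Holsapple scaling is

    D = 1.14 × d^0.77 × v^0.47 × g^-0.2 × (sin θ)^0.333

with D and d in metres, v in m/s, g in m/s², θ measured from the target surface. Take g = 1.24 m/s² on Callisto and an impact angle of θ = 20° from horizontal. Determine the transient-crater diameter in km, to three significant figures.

D ≈ 5.12 km

In SI units: v = 14300 m/s.
d^0.77 = 271^0.77 = 74.71
v^0.47 = 14300^0.47 = 89.74
g^-0.2 = 1.24^-0.2 = 0.9579
(sin 20°)^0.333 = 0.3420^0.333 = 0.6996
D = 1.14 × 74.71 × 89.74 × 0.9579 × 0.6996 = 5122 m
   = 5.122 km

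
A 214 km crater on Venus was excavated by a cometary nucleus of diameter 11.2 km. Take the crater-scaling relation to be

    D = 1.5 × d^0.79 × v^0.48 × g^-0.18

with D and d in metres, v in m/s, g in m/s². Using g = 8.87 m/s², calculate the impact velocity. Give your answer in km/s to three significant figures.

v ≈ 26.9 km/s

Rearranging for v: v = [D / (1.5 · 11200^0.79 · 8.87^-0.18)]^(1/0.48).
D = 214000 m.
11200^0.79 = 1581
8.87^-0.18 = 0.6751
Denominator = 1.5 × 1581 × 0.6751 = 1601
D / 1601 = 214000 / 1601 = 133.7
v = 133.7^(1/0.48) = 133.7^2.0833 = 26876 m/s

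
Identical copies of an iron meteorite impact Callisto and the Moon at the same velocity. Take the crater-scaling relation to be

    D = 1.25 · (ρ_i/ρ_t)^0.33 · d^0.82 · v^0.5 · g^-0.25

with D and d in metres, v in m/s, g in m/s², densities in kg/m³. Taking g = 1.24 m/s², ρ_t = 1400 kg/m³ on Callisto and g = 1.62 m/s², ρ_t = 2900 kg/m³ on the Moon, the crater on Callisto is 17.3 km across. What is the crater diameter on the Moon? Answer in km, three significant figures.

The impactor-only factors (d, v, ρ_i) cancel in the ratio, leaving D_Moon/D_Callisto = (g_Moon/g_Callisto)^-0.25 · (ρ_t,Callisto/ρ_t,Moon)^0.33.
(1.62/1.24)^-0.25 = 1.306^-0.25 = 0.9354
(1400/2900)^0.33 = 0.4828^0.33 = 0.7864
Ratio = 0.9354 × 0.7864 = 0.7356
D_Moon = 0.7356 × 17.3 km = 12.7 km

D ≈ 12.7 km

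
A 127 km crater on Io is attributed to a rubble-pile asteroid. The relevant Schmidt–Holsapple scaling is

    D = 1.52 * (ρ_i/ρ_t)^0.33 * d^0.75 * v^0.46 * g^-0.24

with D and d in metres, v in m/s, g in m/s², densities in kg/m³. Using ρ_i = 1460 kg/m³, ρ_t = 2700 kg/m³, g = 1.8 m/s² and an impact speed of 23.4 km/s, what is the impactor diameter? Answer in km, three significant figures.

Rearranging for d: d = [D / (1.52 · (1460/2700)^0.33 · 23400^0.46 · 1.8^-0.24)]^(1/0.75).
D = 127000 m.
(1460/2700)^0.33 = 0.8164
23400^0.46 = 102.3
1.8^-0.24 = 0.8684
Denominator = 1.52 × 0.8164 × 102.3 × 0.8684 = 110.2
D / 110.2 = 127000 / 110.2 = 1152
d = 1152^(1/0.75) = 1152^1.3333 = 12074 m

d ≈ 12.1 km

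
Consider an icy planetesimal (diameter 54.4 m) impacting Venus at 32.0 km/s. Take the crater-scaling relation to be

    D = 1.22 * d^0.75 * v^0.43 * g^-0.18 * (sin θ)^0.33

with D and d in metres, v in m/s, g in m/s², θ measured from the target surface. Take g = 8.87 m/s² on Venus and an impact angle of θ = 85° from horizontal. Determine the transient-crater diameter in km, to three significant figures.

In SI units: v = 32000 m/s.
d^0.75 = 54.4^0.75 = 20.03
v^0.43 = 32000^0.43 = 86.54
g^-0.18 = 8.87^-0.18 = 0.6751
(sin 85°)^0.33 = 0.9962^0.33 = 0.9987
D = 1.22 × 20.03 × 86.54 × 0.6751 × 0.9987 = 1426 m
   = 1.426 km

D ≈ 1.43 km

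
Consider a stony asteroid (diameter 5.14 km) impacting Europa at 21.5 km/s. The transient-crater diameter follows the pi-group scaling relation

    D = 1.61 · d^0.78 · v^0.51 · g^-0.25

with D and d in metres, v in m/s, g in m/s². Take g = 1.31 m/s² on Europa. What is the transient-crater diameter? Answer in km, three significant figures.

D ≈ 191 km

In SI units: d = 5140 m, v = 21500 m/s.
d^0.78 = 5140^0.78 = 784.4
v^0.51 = 21500^0.51 = 162.0
g^-0.25 = 1.31^-0.25 = 0.9347
D = 1.61 × 784.4 × 162.0 × 0.9347 = 1.912 × 10^5 m
   = 191.2 km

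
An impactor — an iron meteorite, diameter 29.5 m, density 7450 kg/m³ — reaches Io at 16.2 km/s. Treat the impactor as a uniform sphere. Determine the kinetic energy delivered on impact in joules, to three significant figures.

v = 16200 m/s.
Mass m = (π/6) ρ d³ = (π/6) × 7450 × (29.5)³ = 1.001 × 10^8 kg
E = ½ m v² = 0.5 × 1.001 × 10^8 × (16200)² = 1.314 × 10^16 J

E ≈ 1.31 × 10^16 J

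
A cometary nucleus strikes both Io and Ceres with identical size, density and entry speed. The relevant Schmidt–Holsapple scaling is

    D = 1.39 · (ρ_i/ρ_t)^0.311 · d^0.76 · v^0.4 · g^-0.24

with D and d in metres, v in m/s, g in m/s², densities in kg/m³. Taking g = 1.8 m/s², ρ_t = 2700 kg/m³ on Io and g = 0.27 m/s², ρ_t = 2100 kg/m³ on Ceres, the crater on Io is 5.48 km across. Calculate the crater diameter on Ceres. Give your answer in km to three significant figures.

The impactor-only factors (d, v, ρ_i) cancel in the ratio, leaving D_Ceres/D_Io = (g_Ceres/g_Io)^-0.24 · (ρ_t,Io/ρ_t,Ceres)^0.311.
(0.27/1.8)^-0.24 = 0.1500^-0.24 = 1.577
(2700/2100)^0.311 = 1.286^0.311 = 1.081
Ratio = 1.577 × 1.081 = 1.705
D_Ceres = 1.705 × 5.48 km = 9.34 km

D ≈ 9.34 km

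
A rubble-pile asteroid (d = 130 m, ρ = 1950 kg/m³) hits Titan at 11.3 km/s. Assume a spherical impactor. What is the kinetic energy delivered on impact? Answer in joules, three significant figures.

E ≈ 1.43 × 10^17 J

v = 11300 m/s.
Mass m = (π/6) ρ d³ = (π/6) × 1950 × (130)³ = 2.243 × 10^9 kg
E = ½ m v² = 0.5 × 2.243 × 10^9 × (11300)² = 1.432 × 10^17 J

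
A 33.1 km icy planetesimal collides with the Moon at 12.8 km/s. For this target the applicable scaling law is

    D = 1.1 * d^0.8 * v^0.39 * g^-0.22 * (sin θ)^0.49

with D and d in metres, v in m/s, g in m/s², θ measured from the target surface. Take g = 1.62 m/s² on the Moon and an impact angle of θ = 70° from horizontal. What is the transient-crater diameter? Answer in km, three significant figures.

D ≈ 158 km

In SI units: d = 33100 m, v = 12800 m/s.
d^0.8 = 33100^0.8 = 4129
v^0.39 = 12800^0.39 = 39.98
g^-0.22 = 1.62^-0.22 = 0.8993
(sin 70°)^0.49 = 0.9397^0.49 = 0.9700
D = 1.1 × 4129 × 39.98 × 0.8993 × 0.9700 = 1.584 × 10^5 m
   = 158.4 km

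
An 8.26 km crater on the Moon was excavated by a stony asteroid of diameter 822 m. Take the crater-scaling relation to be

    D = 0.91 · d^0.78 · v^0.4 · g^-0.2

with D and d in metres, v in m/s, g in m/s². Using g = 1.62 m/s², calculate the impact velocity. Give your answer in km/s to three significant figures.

v ≈ 20.7 km/s

Rearranging for v: v = [D / (0.91 · 822^0.78 · 1.62^-0.2)]^(1/0.4).
D = 8260 m.
822^0.78 = 187.8
1.62^-0.2 = 0.9080
Denominator = 0.91 × 187.8 × 0.9080 = 155.2
D / 155.2 = 8260 / 155.2 = 53.22
v = 53.22^(1/0.4) = 53.22^2.5 = 20663 m/s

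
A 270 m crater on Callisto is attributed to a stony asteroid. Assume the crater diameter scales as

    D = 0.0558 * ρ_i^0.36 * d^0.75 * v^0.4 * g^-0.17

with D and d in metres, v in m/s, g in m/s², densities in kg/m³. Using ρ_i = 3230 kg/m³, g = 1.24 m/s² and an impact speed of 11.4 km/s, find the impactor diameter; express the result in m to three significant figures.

d ≈ 12.2 m

Rearranging for d: d = [D / (0.0558 · 3230^0.36 · 11400^0.4 · 1.24^-0.17)]^(1/0.75).
3230^0.36 = 18.34
11400^0.4 = 41.95
1.24^-0.17 = 0.9641
Denominator = 0.0558 × 18.34 × 41.95 × 0.9641 = 41.39
D / 41.39 = 270 / 41.39 = 6.523
d = 6.523^(1/0.75) = 6.523^1.3333 = 12.19 m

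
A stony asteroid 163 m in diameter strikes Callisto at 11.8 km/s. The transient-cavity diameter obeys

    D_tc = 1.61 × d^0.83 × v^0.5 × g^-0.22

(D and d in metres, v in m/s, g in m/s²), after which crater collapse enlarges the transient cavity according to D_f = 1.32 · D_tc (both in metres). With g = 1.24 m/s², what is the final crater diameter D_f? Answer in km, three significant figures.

D_f ≈ 15.1 km

v = 11800 m/s.
d^0.83 = 163^0.83 = 68.57
v^0.5 = 11800^0.5 = 108.6
g^-0.22 = 1.24^-0.22 = 0.9538
D_tc = 1.61 × 68.57 × 108.6 × 0.9538 = 11440 m
D_f = 1.32 × 11440 = 15101 m
     = 15.10 km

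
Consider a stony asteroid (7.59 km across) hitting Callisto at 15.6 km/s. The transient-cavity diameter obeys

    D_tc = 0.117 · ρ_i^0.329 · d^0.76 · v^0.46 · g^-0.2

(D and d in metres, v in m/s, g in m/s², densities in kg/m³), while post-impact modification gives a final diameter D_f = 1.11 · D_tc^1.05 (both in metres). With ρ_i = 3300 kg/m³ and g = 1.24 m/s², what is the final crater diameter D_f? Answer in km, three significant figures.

In SI: d = 7590 m, v = 15600 m/s.
ρ_i^0.329 = 3300^0.329 = 14.37
d^0.76 = 7590^0.76 = 889.2
v^0.46 = 15600^0.46 = 84.89
g^-0.2 = 1.24^-0.2 = 0.9579
D_tc = 0.117 × 14.37 × 889.2 × 84.89 × 0.9579 = 1.216 × 10^5 m
D_f = 1.11 × (1.216 × 10^5)^1.05 = 2.424 × 10^5 m
     = 242.4 km

D_f ≈ 242 km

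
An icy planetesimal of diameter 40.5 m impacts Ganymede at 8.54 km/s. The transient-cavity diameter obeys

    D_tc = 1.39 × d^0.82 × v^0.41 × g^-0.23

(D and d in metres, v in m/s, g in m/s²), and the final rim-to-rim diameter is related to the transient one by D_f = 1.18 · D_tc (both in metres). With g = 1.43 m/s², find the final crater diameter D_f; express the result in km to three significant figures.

D_f ≈ 1.29 km

v = 8540 m/s.
d^0.82 = 40.5^0.82 = 20.80
v^0.41 = 8540^0.41 = 40.92
g^-0.23 = 1.43^-0.23 = 0.9210
D_tc = 1.39 × 20.80 × 40.92 × 0.9210 = 1090 m
D_f = 1.18 × 1090 = 1286 m
     = 1.286 km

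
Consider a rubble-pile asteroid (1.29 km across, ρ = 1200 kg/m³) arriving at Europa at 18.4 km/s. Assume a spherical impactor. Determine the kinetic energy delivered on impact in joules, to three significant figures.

d = 1290 m; v = 18400 m/s.
Mass m = (π/6) ρ d³ = (π/6) × 1200 × (1290)³ = 1.349 × 10^12 kg
E = ½ m v² = 0.5 × 1.349 × 10^12 × (18400)² = 2.284 × 10^20 J

E ≈ 2.28 × 10^20 J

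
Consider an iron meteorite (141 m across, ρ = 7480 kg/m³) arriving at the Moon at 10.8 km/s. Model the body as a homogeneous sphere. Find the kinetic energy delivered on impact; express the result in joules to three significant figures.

E ≈ 6.40 × 10^17 J

v = 10800 m/s.
Mass m = (π/6) ρ d³ = (π/6) × 7480 × (141)³ = 1.098 × 10^10 kg
E = ½ m v² = 0.5 × 1.098 × 10^10 × (10800)² = 6.404 × 10^17 J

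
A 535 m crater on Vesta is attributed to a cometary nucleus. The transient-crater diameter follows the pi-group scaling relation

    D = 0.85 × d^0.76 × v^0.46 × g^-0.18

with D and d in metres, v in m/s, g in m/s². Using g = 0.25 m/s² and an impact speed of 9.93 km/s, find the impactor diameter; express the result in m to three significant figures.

d ≈ 13.2 m

Rearranging for d: d = [D / (0.85 · 9930^0.46 · 0.25^-0.18)]^(1/0.76).
9930^0.46 = 68.96
0.25^-0.18 = 1.283
Denominator = 0.85 × 68.96 × 1.283 = 75.20
D / 75.20 = 535 / 75.20 = 7.114
d = 7.114^(1/0.76) = 7.114^1.3158 = 13.22 m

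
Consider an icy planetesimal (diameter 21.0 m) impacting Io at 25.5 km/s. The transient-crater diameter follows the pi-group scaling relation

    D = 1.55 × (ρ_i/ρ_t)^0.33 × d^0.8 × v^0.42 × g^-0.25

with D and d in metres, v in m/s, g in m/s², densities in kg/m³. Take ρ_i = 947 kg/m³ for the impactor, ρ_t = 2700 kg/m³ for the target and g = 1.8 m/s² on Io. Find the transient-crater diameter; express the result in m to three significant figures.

In SI units: v = 25500 m/s.
(ρ_i/ρ_t)^0.33 = (947/2700)^0.33 = 0.7077
d^0.8 = 21^0.8 = 11.42
v^0.42 = 25500^0.42 = 70.92
g^-0.25 = 1.8^-0.25 = 0.8633
D = 1.55 × 0.7077 × 11.42 × 70.92 × 0.8633 = 767.0 m

D ≈ 767 m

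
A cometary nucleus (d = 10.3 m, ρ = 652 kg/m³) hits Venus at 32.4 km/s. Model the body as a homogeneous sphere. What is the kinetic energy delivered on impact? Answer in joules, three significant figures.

E ≈ 1.96 × 10^14 J

v = 32400 m/s.
Mass m = (π/6) ρ d³ = (π/6) × 652 × (10.3)³ = 3.730 × 10^5 kg
E = ½ m v² = 0.5 × 3.730 × 10^5 × (32400)² = 1.958 × 10^14 J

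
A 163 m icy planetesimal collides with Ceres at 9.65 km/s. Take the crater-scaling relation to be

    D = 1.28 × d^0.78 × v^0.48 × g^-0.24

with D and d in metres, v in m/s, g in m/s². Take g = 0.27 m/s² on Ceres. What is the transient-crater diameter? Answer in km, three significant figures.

In SI units: v = 9650 m/s.
d^0.78 = 163^0.78 = 53.15
v^0.48 = 9650^0.48 = 81.77
g^-0.24 = 0.27^-0.24 = 1.369
D = 1.28 × 53.15 × 81.77 × 1.369 = 7616 m
   = 7.616 km

D ≈ 7.62 km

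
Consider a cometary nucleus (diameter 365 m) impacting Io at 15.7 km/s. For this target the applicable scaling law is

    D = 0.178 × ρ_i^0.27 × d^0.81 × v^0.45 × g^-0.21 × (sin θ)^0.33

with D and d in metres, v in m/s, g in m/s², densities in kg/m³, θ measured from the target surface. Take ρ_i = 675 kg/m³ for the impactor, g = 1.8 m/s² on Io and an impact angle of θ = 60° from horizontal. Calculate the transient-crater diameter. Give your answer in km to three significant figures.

D ≈ 8.01 km

In SI units: v = 15700 m/s.
ρ_i^0.27 = 675^0.27 = 5.806
d^0.81 = 365^0.81 = 119.0
v^0.45 = 15700^0.45 = 77.30
g^-0.21 = 1.8^-0.21 = 0.8839
(sin 60°)^0.33 = 0.8660^0.33 = 0.9536
D = 0.178 × 5.806 × 119.0 × 77.30 × 0.8839 × 0.9536 = 8013 m
   = 8.013 km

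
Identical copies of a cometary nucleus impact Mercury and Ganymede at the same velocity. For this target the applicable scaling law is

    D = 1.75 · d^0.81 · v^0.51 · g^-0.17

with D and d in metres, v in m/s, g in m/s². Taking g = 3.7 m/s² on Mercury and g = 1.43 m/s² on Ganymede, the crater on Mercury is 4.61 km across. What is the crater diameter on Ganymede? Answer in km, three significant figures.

D ≈ 5.42 km

All impactor-dependent factors cancel in the ratio, leaving D_Ganymede/D_Mercury = (g_Ganymede/g_Mercury)^-0.17.
(1.43/3.7)^-0.17 = 0.3865^-0.17 = 1.175
D_Ganymede = 1.175 × 4.61 km = 5.42 km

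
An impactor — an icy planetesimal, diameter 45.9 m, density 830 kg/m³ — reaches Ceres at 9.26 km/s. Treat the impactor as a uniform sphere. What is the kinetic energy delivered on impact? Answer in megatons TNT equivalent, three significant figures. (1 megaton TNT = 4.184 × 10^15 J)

v = 9260 m/s.
Mass m = (π/6) ρ d³ = (π/6) × 830 × (45.9)³ = 4.203 × 10^7 kg
E = ½ m v² = 0.5 × 4.203 × 10^7 × (9260)² = 1.802 × 10^15 J
   = 1.802 × 10^15 / 4.184×10^15 = 0.4307 Mt

E ≈ 0.431 Mt TNT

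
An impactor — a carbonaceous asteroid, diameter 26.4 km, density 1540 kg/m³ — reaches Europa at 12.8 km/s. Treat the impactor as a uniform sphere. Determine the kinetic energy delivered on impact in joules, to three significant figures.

E ≈ 1.22 × 10^24 J

d = 26400 m; v = 12800 m/s.
Mass m = (π/6) ρ d³ = (π/6) × 1540 × (26400)³ = 1.484 × 10^16 kg
E = ½ m v² = 0.5 × 1.484 × 10^16 × (12800)² = 1.216 × 10^24 J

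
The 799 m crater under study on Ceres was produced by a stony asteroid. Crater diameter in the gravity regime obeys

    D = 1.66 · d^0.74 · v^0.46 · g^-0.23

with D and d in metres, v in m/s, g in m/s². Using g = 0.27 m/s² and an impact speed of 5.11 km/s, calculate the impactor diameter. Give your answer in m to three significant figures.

Rearranging for d: d = [D / (1.66 · 5110^0.46 · 0.27^-0.23)]^(1/0.74).
5110^0.46 = 50.80
0.27^-0.23 = 1.351
Denominator = 1.66 × 50.80 × 1.351 = 113.9
D / 113.9 = 799 / 113.9 = 7.015
d = 7.015^(1/0.74) = 7.015^1.3514 = 13.91 m

d ≈ 13.9 m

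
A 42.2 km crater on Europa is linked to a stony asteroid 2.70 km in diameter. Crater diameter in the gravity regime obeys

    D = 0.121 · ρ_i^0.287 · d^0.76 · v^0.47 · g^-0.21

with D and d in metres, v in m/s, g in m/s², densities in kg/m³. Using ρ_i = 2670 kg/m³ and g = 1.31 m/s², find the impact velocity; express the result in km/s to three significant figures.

v ≈ 16.0 km/s

Rearranging for v: v = [D / (0.121 · 2670^0.287 · 2700^0.76 · 1.31^-0.21)]^(1/0.47).
D = 42200 m.
2670^0.287 = 9.625
2700^0.76 = 405.4
1.31^-0.21 = 0.9449
Denominator = 0.121 × 9.625 × 405.4 × 0.9449 = 446.1
D / 446.1 = 42200 / 446.1 = 94.60
v = 94.60^(1/0.47) = 94.60^2.1277 = 15999 m/s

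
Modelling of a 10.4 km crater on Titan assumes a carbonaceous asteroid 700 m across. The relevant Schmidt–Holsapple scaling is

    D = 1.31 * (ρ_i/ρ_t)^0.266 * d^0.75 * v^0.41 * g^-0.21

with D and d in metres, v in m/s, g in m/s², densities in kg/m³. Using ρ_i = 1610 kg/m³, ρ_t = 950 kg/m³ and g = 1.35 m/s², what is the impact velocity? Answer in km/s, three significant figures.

v ≈ 16.8 km/s

Rearranging for v: v = [D / (1.31 · (1610/950)^0.266 · 700^0.75 · 1.35^-0.21)]^(1/0.41).
D = 10400 m.
(1610/950)^0.266 = 1.151
700^0.75 = 136.1
1.35^-0.21 = 0.9389
Denominator = 1.31 × 1.151 × 136.1 × 0.9389 = 192.7
D / 192.7 = 10400 / 192.7 = 53.97
v = 53.97^(1/0.41) = 53.97^2.439 = 16777 m/s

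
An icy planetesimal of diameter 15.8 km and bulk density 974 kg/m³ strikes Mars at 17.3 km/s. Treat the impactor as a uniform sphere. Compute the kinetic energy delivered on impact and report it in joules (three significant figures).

d = 15800 m; v = 17300 m/s.
Mass m = (π/6) ρ d³ = (π/6) × 974 × (15800)³ = 2.012 × 10^15 kg
E = ½ m v² = 0.5 × 2.012 × 10^15 × (17300)² = 3.011 × 10^23 J

E ≈ 3.01 × 10^23 J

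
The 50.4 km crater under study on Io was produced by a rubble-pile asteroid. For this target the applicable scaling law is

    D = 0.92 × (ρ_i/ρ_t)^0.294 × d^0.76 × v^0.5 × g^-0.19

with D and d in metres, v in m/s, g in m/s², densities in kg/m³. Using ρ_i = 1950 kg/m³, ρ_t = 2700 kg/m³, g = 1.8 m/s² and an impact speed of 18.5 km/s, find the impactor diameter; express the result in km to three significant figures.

d ≈ 3.52 km

Rearranging for d: d = [D / (0.92 · (1950/2700)^0.294 · 18500^0.5 · 1.8^-0.19)]^(1/0.76).
D = 50400 m.
(1950/2700)^0.294 = 0.9088
18500^0.5 = 136.0
1.8^-0.19 = 0.8943
Denominator = 0.92 × 0.9088 × 136.0 × 0.8943 = 101.7
D / 101.7 = 50400 / 101.7 = 495.6
d = 495.6^(1/0.76) = 495.6^1.3158 = 3518 m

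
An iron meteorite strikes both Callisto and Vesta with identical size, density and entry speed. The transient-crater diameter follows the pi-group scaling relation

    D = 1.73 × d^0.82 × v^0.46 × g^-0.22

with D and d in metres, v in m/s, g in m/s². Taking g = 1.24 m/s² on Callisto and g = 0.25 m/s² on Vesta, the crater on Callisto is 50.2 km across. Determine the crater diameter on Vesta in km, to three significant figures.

All impactor-dependent factors cancel in the ratio, leaving D_Vesta/D_Callisto = (g_Vesta/g_Callisto)^-0.22.
(0.25/1.24)^-0.22 = 0.2016^-0.22 = 1.422
D_Vesta = 1.422 × 50.2 km = 71.4 km

D ≈ 71.4 km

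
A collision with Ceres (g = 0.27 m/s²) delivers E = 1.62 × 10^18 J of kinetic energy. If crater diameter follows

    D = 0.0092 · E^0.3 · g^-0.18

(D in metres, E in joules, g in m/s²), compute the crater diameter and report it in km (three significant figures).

E^0.3 = (1.62 × 10^18)^0.3 = 2.903 × 10^5
g^-0.18 = 0.27^-0.18 = 1.266
D = 0.0092 × 2.903 × 10^5 × 1.266 = 3381 m
   = 3.381 km

D ≈ 3.38 km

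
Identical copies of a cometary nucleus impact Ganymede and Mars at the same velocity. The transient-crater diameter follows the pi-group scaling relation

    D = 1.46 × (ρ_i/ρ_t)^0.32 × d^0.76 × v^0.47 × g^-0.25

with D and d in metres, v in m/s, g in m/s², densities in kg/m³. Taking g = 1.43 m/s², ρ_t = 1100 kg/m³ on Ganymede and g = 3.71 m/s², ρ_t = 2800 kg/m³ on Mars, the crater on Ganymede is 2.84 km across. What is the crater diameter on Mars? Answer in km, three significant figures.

The impactor-only factors (d, v, ρ_i) cancel in the ratio, leaving D_Mars/D_Ganymede = (g_Mars/g_Ganymede)^-0.25 · (ρ_t,Ganymede/ρ_t,Mars)^0.32.
(3.71/1.43)^-0.25 = 2.594^-0.25 = 0.7880
(1100/2800)^0.32 = 0.3929^0.32 = 0.7416
Ratio = 0.7880 × 0.7416 = 0.5844
D_Mars = 0.5844 × 2.84 km = 1.66 km

D ≈ 1.66 km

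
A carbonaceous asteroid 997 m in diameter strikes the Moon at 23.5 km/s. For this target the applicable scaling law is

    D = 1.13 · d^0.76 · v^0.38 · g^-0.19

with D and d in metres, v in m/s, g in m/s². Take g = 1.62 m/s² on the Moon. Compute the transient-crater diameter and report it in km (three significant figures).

D ≈ 8.98 km

In SI units: v = 23500 m/s.
d^0.76 = 997^0.76 = 190.1
v^0.38 = 23500^0.38 = 45.81
g^-0.19 = 1.62^-0.19 = 0.9124
D = 1.13 × 190.1 × 45.81 × 0.9124 = 8979 m
   = 8.979 km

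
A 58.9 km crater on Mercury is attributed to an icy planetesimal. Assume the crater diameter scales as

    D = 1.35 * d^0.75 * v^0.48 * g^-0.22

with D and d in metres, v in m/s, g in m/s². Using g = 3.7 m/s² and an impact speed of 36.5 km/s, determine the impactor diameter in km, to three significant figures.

Rearranging for d: d = [D / (1.35 · 36500^0.48 · 3.7^-0.22)]^(1/0.75).
D = 58900 m.
36500^0.48 = 154.8
3.7^-0.22 = 0.7499
Denominator = 1.35 × 154.8 × 0.7499 = 156.7
D / 156.7 = 58900 / 156.7 = 375.9
d = 375.9^(1/0.75) = 375.9^1.3333 = 2712 m

d ≈ 2.71 km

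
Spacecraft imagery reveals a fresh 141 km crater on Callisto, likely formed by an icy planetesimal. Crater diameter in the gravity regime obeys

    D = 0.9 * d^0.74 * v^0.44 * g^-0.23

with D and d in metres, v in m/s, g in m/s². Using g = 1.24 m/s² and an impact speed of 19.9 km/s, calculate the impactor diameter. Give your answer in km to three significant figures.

d ≈ 31.1 km

Rearranging for d: d = [D / (0.9 · 19900^0.44 · 1.24^-0.23)]^(1/0.74).
D = 141000 m.
19900^0.44 = 77.89
1.24^-0.23 = 0.9517
Denominator = 0.9 × 77.89 × 0.9517 = 66.72
D / 66.72 = 141000 / 66.72 = 2113
d = 2113^(1/0.74) = 2113^1.3514 = 31136 m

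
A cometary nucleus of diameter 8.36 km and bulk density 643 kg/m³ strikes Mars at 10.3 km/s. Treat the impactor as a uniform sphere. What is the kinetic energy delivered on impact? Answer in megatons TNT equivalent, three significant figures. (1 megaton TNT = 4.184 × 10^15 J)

E ≈ 2.49 × 10^6 Mt TNT

d = 8360 m; v = 10300 m/s.
Mass m = (π/6) ρ d³ = (π/6) × 643 × (8360)³ = 1.967 × 10^14 kg
E = ½ m v² = 0.5 × 1.967 × 10^14 × (10300)² = 1.043 × 10^22 J
   = 1.043 × 10^22 / 4.184×10^15 = 2.493 × 10^6 Mt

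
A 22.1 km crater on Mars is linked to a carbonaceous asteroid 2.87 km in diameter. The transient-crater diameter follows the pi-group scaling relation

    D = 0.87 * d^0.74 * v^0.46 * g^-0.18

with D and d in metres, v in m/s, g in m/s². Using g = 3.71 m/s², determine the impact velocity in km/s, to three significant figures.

v ≈ 17.2 km/s

Rearranging for v: v = [D / (0.87 · 2870^0.74 · 3.71^-0.18)]^(1/0.46).
D = 22100 m.
2870^0.74 = 362.1
3.71^-0.18 = 0.7898
Denominator = 0.87 × 362.1 × 0.7898 = 248.8
D / 248.8 = 22100 / 248.8 = 88.83
v = 88.83^(1/0.46) = 88.83^2.1739 = 17218 m/s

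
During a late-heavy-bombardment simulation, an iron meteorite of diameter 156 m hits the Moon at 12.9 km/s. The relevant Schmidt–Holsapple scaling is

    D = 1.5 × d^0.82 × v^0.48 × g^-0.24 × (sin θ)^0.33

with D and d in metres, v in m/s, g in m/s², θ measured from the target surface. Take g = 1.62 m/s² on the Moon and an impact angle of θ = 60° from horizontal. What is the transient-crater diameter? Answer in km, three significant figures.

D ≈ 7.53 km

In SI units: v = 12900 m/s.
d^0.82 = 156^0.82 = 62.86
v^0.48 = 12900^0.48 = 93.99
g^-0.24 = 1.62^-0.24 = 0.8907
(sin 60°)^0.33 = 0.8660^0.33 = 0.9536
D = 1.5 × 62.86 × 93.99 × 0.8907 × 0.9536 = 7527 m
   = 7.527 km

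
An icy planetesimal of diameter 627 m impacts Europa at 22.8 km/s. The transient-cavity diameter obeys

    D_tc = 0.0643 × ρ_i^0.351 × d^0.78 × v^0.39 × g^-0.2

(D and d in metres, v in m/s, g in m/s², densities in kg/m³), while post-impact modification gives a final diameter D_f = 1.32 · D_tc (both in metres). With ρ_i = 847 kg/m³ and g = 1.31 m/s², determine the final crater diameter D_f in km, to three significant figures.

D_f ≈ 6.52 km

v = 22800 m/s.
ρ_i^0.351 = 847^0.351 = 10.66
d^0.78 = 627^0.78 = 152.0
v^0.39 = 22800^0.39 = 50.07
g^-0.2 = 1.31^-0.2 = 0.9474
D_tc = 0.0643 × 10.66 × 152.0 × 50.07 × 0.9474 = 4942 m
D_f = 1.32 × 4942 = 6523 m
     = 6.523 km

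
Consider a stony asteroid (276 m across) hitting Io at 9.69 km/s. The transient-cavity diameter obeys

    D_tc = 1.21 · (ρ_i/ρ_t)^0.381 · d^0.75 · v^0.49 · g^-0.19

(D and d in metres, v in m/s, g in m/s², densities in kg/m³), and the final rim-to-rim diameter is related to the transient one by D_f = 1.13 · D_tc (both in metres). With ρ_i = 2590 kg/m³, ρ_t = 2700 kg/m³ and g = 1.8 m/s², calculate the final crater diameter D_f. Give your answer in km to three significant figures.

D_f ≈ 7.32 km

v = 9690 m/s.
(ρ_i/ρ_t)^0.381 = (2590/2700)^0.381 = 0.9843
d^0.75 = 276^0.75 = 67.71
v^0.49 = 9690^0.49 = 89.80
g^-0.19 = 1.8^-0.19 = 0.8943
D_tc = 1.21 × 0.9843 × 67.71 × 89.80 × 0.8943 = 6476 m
D_f = 1.13 × 6476 = 7318 m
     = 7.318 km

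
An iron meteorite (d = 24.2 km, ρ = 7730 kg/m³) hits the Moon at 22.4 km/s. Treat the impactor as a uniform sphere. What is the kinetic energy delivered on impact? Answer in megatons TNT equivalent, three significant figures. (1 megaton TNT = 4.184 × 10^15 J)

E ≈ 3.44 × 10^9 Mt TNT

d = 24200 m; v = 22400 m/s.
Mass m = (π/6) ρ d³ = (π/6) × 7730 × (24200)³ = 5.736 × 10^16 kg
E = ½ m v² = 0.5 × 5.736 × 10^16 × (22400)² = 1.439 × 10^25 J
   = 1.439 × 10^25 / 4.184×10^15 = 3.439 × 10^9 Mt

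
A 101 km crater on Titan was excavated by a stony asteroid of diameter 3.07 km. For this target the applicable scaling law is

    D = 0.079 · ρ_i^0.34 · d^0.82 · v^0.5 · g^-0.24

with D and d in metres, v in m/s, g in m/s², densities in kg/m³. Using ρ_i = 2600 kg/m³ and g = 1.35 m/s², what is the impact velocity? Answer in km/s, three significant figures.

v ≈ 17.2 km/s

Rearranging for v: v = [D / (0.079 · 2600^0.34 · 3070^0.82 · 1.35^-0.24)]^(1/0.5).
D = 101000 m.
2600^0.34 = 14.49
3070^0.82 = 723.5
1.35^-0.24 = 0.9305
Denominator = 0.079 × 14.49 × 723.5 × 0.9305 = 770.6
D / 770.6 = 101000 / 770.6 = 131.1
v = 131.1^(1/0.5) = 131.1^2 = 17187 m/s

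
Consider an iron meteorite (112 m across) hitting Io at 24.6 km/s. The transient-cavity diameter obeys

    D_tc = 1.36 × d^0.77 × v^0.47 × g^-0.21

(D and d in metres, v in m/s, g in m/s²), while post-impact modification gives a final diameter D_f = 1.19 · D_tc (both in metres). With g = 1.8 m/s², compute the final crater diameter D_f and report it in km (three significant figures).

v = 24600 m/s.
d^0.77 = 112^0.77 = 37.84
v^0.47 = 24600^0.47 = 115.8
g^-0.21 = 1.8^-0.21 = 0.8839
D_tc = 1.36 × 37.84 × 115.8 × 0.8839 = 5267 m
D_f = 1.19 × 5267 = 6268 m
     = 6.268 km

D_f ≈ 6.27 km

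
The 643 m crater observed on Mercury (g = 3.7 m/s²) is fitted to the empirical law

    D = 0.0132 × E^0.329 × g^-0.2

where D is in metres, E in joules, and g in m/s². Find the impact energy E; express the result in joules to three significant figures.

E ≈ 3.92 × 10^14 J

Rearranging: E = [D / (0.0132 · g^-0.2)]^(1/0.329).
g^-0.2 = 3.7^-0.2 = 0.7698
D / (0.0132 × 0.7698) = 643 / (0.01016) = 6.329 × 10^4
E = (6.329 × 10^4)^3.0395 = 3.923 × 10^14 J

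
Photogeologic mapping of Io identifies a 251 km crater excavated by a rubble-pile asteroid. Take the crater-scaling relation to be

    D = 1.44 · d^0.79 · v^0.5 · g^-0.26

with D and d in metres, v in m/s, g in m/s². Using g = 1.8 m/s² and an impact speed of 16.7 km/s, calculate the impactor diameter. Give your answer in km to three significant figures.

Rearranging for d: d = [D / (1.44 · 16700^0.5 · 1.8^-0.26)]^(1/0.79).
D = 251000 m.
16700^0.5 = 129.2
1.8^-0.26 = 0.8583
Denominator = 1.44 × 129.2 × 0.8583 = 159.7
D / 159.7 = 251000 / 159.7 = 1572
d = 1572^(1/0.79) = 1572^1.2658 = 11119 m

d ≈ 11.1 km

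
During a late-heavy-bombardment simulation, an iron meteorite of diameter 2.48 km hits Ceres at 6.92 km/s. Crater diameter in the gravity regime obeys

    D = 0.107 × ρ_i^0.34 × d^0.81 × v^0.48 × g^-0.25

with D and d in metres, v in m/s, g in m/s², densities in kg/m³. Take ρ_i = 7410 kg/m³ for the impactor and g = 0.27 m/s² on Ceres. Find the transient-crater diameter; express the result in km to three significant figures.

D ≈ 120 km

In SI units: d = 2480 m, v = 6920 m/s.
ρ_i^0.34 = 7410^0.34 = 20.69
d^0.81 = 2480^0.81 = 561.7
v^0.48 = 6920^0.48 = 69.70
g^-0.25 = 0.27^-0.25 = 1.387
D = 0.107 × 20.69 × 561.7 × 69.70 × 1.387 = 1.202 × 10^5 m
   = 120.2 km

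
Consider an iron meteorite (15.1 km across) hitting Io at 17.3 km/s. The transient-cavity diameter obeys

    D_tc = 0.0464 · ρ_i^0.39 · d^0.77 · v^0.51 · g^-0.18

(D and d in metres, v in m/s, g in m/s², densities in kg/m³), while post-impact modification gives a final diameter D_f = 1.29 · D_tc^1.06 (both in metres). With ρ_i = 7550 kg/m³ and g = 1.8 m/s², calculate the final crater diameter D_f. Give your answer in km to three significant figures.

D_f ≈ 898 km

In SI: d = 15100 m, v = 17300 m/s.
ρ_i^0.39 = 7550^0.39 = 32.54
d^0.77 = 15100^0.77 = 1651
v^0.51 = 17300^0.51 = 145.0
g^-0.18 = 1.8^-0.18 = 0.8996
D_tc = 0.0464 × 32.54 × 1651 × 145.0 × 0.8996 = 3.252 × 10^5 m
D_f = 1.29 × (3.252 × 10^5)^1.06 = 8.984 × 10^5 m
     = 898.4 km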